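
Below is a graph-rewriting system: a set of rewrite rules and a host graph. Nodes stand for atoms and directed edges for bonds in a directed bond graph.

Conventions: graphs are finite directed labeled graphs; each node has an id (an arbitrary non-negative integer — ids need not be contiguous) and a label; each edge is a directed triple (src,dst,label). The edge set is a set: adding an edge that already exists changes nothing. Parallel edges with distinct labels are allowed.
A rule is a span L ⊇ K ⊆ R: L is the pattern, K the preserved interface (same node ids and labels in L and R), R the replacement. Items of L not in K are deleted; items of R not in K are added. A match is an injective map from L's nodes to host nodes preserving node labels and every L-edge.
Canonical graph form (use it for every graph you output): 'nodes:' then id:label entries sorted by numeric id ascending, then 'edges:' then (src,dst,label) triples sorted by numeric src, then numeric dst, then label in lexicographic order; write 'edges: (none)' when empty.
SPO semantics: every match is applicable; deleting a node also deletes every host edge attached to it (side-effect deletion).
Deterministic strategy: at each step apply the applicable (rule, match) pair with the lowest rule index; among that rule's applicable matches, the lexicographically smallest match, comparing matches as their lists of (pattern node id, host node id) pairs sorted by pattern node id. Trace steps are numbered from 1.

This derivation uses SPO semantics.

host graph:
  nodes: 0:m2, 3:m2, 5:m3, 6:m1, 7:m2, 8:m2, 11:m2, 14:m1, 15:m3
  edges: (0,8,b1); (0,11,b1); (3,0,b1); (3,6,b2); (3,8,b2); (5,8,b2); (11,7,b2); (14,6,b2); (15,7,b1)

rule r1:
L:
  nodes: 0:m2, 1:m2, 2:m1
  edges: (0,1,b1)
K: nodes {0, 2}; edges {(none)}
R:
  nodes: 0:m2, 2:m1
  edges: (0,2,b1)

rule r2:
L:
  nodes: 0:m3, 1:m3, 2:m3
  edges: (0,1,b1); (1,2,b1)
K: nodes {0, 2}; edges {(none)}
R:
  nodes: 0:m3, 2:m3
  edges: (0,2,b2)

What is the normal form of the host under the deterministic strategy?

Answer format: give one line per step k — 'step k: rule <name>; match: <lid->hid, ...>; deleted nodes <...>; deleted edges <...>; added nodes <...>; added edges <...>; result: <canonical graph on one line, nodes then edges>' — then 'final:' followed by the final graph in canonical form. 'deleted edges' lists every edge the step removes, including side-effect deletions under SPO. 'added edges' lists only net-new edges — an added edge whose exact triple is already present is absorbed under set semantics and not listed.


step 1: rule r1; match: 0->0, 1->8, 2->6; deleted nodes 8; deleted edges (0,8,b1); (3,8,b2); (5,8,b2); added nodes (none); added edges (0,6,b1); result: nodes: 0:m2, 3:m2, 5:m3, 6:m1, 7:m2, 11:m2, 14:m1, 15:m3 edges: (0,6,b1); (0,11,b1); (3,0,b1); (3,6,b2); (11,7,b2); (14,6,b2); (15,7,b1)
step 2: rule r1; match: 0->0, 1->11, 2->6; deleted nodes 11; deleted edges (0,11,b1); (11,7,b2); added nodes (none); added edges (none); result: nodes: 0:m2, 3:m2, 5:m3, 6:m1, 7:m2, 14:m1, 15:m3 edges: (0,6,b1); (3,0,b1); (3,6,b2); (14,6,b2); (15,7,b1)
step 3: rule r1; match: 0->3, 1->0, 2->6; deleted nodes 0; deleted edges (0,6,b1); (3,0,b1); added nodes (none); added edges (3,6,b1); result: nodes: 3:m2, 5:m3, 6:m1, 7:m2, 14:m1, 15:m3 edges: (3,6,b1); (3,6,b2); (14,6,b2); (15,7,b1)
final:
nodes: 3:m2, 5:m3, 6:m1, 7:m2, 14:m1, 15:m3
edges: (3,6,b1); (3,6,b2); (14,6,b2); (15,7,b1)


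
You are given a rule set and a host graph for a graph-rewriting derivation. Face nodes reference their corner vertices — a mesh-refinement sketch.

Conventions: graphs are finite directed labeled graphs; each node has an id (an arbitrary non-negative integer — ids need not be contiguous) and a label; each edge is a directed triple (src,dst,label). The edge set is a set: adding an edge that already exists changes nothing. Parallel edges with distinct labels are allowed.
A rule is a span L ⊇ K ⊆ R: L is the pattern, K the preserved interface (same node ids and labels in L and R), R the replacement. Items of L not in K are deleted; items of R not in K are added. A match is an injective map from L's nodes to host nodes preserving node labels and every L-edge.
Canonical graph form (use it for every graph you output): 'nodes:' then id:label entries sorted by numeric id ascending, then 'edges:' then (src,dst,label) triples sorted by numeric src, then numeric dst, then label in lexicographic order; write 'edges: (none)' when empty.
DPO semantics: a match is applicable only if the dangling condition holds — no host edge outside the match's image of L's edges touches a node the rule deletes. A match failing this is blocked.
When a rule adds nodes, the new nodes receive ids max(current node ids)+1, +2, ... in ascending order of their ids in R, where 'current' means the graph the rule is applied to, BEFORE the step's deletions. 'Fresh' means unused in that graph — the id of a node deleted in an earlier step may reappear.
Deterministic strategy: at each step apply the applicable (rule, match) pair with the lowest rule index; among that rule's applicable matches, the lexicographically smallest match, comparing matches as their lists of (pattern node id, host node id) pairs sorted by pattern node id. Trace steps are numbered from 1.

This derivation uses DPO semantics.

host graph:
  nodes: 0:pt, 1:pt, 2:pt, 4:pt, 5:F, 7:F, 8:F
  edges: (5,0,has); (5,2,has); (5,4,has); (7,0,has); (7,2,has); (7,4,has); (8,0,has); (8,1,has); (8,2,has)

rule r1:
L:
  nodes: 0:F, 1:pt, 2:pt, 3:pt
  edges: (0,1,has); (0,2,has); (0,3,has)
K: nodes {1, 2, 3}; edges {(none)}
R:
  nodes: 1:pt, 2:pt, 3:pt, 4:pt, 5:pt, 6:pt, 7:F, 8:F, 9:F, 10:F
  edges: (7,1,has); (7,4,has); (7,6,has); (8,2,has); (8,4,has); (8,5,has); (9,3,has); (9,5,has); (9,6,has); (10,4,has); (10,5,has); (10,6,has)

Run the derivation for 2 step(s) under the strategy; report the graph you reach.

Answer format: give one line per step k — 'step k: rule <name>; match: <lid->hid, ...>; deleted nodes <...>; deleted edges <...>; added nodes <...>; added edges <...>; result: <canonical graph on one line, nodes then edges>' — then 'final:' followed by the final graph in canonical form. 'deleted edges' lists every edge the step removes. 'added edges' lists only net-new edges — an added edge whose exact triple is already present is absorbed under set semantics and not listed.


step 1: rule r1; match: 0->5, 1->0, 2->2, 3->4; deleted nodes 5; deleted edges (5,0,has); (5,2,has); (5,4,has); added nodes 9, 10, 11, 12, 13, 14, 15; added edges (12,0,has); (12,9,has); (12,11,has); (13,2,has); (13,9,has); (13,10,has); (14,4,has); (14,10,has); (14,11,has); (15,9,has); (15,10,has); (15,11,has); result: nodes: 0:pt, 1:pt, 2:pt, 4:pt, 7:F, 8:F, 9:pt, 10:pt, 11:pt, 12:F, 13:F, 14:F, 15:F edges: (7,0,has); (7,2,has); (7,4,has); (8,0,has); (8,1,has); (8,2,has); (12,0,has); (12,9,has); (12,11,has); (13,2,has); (13,9,has); (13,10,has); (14,4,has); (14,10,has); (14,11,has); (15,9,has); (15,10,has); (15,11,has)
step 2: rule r1; match: 0->7, 1->0, 2->2, 3->4; deleted nodes 7; deleted edges (7,0,has); (7,2,has); (7,4,has); added nodes 16, 17, 18, 19, 20, 21, 22; added edges (19,0,has); (19,16,has); (19,18,has); (20,2,has); (20,16,has); (20,17,has); (21,4,has); (21,17,has); (21,18,has); (22,16,has); (22,17,has); (22,18,has); result: nodes: 0:pt, 1:pt, 2:pt, 4:pt, 8:F, 9:pt, 10:pt, 11:pt, 12:F, 13:F, 14:F, 15:F, 16:pt, 17:pt, 18:pt, 19:F, 20:F, 21:F, 22:F edges: (8,0,has); (8,1,has); (8,2,has); (12,0,has); (12,9,has); (12,11,has); (13,2,has); (13,9,has); (13,10,has); (14,4,has); (14,10,has); (14,11,has); (15,9,has); (15,10,has); (15,11,has); (19,0,has); (19,16,has); (19,18,has); (20,2,has); (20,16,has); (20,17,has); (21,4,has); (21,17,has); (21,18,has); (22,16,has); (22,17,has); (22,18,has)
final:
nodes: 0:pt, 1:pt, 2:pt, 4:pt, 8:F, 9:pt, 10:pt, 11:pt, 12:F, 13:F, 14:F, 15:F, 16:pt, 17:pt, 18:pt, 19:F, 20:F, 21:F, 22:F
edges: (8,0,has); (8,1,has); (8,2,has); (12,0,has); (12,9,has); (12,11,has); (13,2,has); (13,9,has); (13,10,has); (14,4,has); (14,10,has); (14,11,has); (15,9,has); (15,10,has); (15,11,has); (19,0,has); (19,16,has); (19,18,has); (20,2,has); (20,16,has); (20,17,has); (21,4,has); (21,17,has); (21,18,has); (22,16,has); (22,17,has); (22,18,has)


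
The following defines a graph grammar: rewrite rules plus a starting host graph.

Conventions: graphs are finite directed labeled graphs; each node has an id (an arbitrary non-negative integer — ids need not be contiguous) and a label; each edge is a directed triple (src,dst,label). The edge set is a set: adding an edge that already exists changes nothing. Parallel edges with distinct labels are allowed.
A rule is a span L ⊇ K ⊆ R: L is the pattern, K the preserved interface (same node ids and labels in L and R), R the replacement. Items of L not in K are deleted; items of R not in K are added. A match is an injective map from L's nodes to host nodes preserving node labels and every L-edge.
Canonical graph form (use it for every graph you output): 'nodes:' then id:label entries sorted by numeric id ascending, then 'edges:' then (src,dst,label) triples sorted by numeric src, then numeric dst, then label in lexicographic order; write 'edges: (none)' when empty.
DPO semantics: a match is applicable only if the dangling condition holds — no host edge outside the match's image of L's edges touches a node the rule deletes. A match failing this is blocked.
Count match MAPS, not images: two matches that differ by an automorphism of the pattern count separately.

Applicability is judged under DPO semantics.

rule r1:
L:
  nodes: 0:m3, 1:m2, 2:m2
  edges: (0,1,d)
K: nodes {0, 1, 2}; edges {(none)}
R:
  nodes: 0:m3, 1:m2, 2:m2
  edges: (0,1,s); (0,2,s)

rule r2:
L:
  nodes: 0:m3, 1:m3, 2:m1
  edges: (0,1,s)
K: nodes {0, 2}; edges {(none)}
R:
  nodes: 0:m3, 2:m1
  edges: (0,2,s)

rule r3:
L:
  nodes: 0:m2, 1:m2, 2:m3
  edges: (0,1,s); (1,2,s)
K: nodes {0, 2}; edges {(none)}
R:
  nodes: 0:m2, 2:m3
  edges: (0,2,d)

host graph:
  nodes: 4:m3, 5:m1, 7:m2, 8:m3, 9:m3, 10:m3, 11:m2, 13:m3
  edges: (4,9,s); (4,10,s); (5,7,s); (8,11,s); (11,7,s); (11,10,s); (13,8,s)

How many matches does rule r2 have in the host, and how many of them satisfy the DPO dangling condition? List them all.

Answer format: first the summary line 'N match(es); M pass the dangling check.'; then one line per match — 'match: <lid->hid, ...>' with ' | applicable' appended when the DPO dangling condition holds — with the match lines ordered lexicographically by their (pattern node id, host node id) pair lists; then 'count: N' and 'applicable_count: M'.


3 match(es); 1 pass the dangling check.
match: 0->4, 1->9, 2->5 | applicable
match: 0->4, 1->10, 2->5
match: 0->13, 1->8, 2->5
count: 3
applicable_count: 1


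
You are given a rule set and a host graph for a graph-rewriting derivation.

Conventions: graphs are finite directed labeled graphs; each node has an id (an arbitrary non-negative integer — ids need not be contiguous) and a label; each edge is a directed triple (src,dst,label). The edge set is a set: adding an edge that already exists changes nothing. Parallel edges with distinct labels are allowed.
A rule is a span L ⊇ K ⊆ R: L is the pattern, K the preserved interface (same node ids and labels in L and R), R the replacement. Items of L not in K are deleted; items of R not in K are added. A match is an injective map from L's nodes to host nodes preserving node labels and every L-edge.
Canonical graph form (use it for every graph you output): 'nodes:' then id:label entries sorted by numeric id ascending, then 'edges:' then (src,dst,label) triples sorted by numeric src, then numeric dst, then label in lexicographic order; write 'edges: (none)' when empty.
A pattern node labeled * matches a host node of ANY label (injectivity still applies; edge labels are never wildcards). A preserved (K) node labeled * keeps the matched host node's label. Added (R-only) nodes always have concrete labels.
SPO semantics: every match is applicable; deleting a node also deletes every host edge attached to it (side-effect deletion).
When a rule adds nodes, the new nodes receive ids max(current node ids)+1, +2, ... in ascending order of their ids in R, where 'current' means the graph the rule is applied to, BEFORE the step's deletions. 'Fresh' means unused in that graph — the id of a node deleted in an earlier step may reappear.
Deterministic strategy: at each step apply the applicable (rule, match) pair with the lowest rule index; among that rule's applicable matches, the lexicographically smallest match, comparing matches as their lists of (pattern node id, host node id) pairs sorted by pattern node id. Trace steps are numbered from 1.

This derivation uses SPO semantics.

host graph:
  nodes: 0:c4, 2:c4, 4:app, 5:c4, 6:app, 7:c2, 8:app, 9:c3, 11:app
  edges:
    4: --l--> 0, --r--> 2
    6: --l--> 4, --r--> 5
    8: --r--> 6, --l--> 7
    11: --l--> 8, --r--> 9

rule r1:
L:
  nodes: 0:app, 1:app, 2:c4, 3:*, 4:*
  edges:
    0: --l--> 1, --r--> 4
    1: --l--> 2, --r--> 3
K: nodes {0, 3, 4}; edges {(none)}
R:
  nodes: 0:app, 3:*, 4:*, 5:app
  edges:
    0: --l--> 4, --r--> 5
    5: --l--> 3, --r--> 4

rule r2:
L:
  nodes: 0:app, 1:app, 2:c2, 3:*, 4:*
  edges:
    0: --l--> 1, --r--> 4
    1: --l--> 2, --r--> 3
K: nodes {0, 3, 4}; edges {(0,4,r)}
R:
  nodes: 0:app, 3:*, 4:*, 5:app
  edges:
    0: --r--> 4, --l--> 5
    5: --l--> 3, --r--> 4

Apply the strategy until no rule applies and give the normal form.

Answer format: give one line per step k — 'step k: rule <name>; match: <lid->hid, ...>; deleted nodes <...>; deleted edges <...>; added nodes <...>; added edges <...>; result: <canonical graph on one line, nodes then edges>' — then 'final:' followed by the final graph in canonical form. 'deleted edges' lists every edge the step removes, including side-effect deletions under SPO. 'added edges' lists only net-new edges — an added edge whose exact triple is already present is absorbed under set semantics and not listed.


step 1: rule r1; match: 0->6, 1->4, 2->0, 3->2, 4->5; deleted nodes 0, 4; deleted edges (4,0,l); (4,2,r); (6,4,l); (6,5,r); added nodes 12; added edges (6,5,l); (6,12,r); (12,2,l); (12,5,r); result: nodes: 2:c4, 5:c4, 6:app, 7:c2, 8:app, 9:c3, 11:app, 12:app edges: (6,5,l); (6,12,r); (8,6,r); (8,7,l); (11,8,l); (11,9,r); (12,2,l); (12,5,r)
step 2: rule r2; match: 0->11, 1->8, 2->7, 3->6, 4->9; deleted nodes 7, 8; deleted edges (8,6,r); (8,7,l); (11,8,l); added nodes 13; added edges (11,13,l); (13,6,l); (13,9,r); result: nodes: 2:c4, 5:c4, 6:app, 9:c3, 11:app, 12:app, 13:app edges: (6,5,l); (6,12,r); (11,9,r); (11,13,l); (12,2,l); (12,5,r); (13,6,l); (13,9,r)
step 3: rule r1; match: 0->13, 1->6, 2->5, 3->12, 4->9; deleted nodes 5, 6; deleted edges (6,5,l); (6,12,r); (12,5,r); (13,6,l); (13,9,r); added nodes 14; added edges (13,9,l); (13,14,r); (14,9,r); (14,12,l); result: nodes: 2:c4, 9:c3, 11:app, 12:app, 13:app, 14:app edges: (11,9,r); (11,13,l); (12,2,l); (13,9,l); (13,14,r); (14,9,r); (14,12,l)
final:
nodes: 2:c4, 9:c3, 11:app, 12:app, 13:app, 14:app
edges: (11,9,r); (11,13,l); (12,2,l); (13,9,l); (13,14,r); (14,9,r); (14,12,l)


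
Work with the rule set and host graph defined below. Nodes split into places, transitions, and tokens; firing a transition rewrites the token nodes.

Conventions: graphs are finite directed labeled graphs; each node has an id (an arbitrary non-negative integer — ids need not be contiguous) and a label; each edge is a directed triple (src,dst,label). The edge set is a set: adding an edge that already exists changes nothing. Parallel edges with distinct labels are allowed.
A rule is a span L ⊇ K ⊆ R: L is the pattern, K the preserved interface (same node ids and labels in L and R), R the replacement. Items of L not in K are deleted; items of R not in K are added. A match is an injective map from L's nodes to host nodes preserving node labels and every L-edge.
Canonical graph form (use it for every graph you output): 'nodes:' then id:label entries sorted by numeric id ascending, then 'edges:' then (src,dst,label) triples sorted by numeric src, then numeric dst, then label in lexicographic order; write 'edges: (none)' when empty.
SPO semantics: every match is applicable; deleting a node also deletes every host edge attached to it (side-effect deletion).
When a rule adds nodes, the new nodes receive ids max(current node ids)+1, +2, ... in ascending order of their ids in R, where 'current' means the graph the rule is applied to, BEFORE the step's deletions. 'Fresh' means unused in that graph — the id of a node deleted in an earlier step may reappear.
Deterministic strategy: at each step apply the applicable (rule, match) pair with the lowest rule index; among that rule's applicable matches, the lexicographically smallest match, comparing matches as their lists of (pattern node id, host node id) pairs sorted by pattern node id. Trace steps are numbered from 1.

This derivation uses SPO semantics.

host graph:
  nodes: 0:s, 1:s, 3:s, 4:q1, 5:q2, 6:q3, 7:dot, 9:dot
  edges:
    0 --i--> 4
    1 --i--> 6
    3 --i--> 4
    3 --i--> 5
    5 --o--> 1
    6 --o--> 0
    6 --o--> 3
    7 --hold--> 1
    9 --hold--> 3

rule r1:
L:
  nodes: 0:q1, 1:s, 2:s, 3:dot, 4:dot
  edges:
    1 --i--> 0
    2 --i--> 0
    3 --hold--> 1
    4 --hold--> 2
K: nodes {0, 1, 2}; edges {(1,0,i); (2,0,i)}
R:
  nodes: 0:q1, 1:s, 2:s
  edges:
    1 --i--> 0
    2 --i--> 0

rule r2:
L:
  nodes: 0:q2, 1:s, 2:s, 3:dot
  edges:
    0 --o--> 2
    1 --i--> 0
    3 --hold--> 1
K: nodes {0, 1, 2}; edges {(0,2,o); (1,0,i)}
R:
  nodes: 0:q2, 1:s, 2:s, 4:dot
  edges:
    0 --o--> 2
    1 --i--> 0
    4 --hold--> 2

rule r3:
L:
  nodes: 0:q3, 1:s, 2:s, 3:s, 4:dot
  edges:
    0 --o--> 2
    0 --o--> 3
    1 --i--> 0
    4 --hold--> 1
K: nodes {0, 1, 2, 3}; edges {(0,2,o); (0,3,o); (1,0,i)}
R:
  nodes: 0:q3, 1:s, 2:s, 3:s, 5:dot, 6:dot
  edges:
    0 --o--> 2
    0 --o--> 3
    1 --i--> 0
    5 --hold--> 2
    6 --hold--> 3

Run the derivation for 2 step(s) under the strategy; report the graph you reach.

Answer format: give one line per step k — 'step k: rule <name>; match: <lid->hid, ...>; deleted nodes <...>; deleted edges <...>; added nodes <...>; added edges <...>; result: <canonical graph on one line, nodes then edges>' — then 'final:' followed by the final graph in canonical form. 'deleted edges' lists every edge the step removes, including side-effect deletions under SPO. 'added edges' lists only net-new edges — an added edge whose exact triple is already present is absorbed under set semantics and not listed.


step 1: rule r2; match: 0->5, 1->3, 2->1, 3->9; deleted nodes 9; deleted edges (9,3,hold); added nodes 10; added edges (10,1,hold); result: nodes: 0:s, 1:s, 3:s, 4:q1, 5:q2, 6:q3, 7:dot, 10:dot edges: (0,4,i); (1,6,i); (3,4,i); (3,5,i); (5,1,o); (6,0,o); (6,3,o); (7,1,hold); (10,1,hold)
step 2: rule r3; match: 0->6, 1->1, 2->0, 3->3, 4->7; deleted nodes 7; deleted edges (7,1,hold); added nodes 11, 12; added edges (11,0,hold); (12,3,hold); result: nodes: 0:s, 1:s, 3:s, 4:q1, 5:q2, 6:q3, 10:dot, 11:dot, 12:dot edges: (0,4,i); (1,6,i); (3,4,i); (3,5,i); (5,1,o); (6,0,o); (6,3,o); (10,1,hold); (11,0,hold); (12,3,hold)
final:
nodes: 0:s, 1:s, 3:s, 4:q1, 5:q2, 6:q3, 10:dot, 11:dot, 12:dot
edges: (0,4,i); (1,6,i); (3,4,i); (3,5,i); (5,1,o); (6,0,o); (6,3,o); (10,1,hold); (11,0,hold); (12,3,hold)


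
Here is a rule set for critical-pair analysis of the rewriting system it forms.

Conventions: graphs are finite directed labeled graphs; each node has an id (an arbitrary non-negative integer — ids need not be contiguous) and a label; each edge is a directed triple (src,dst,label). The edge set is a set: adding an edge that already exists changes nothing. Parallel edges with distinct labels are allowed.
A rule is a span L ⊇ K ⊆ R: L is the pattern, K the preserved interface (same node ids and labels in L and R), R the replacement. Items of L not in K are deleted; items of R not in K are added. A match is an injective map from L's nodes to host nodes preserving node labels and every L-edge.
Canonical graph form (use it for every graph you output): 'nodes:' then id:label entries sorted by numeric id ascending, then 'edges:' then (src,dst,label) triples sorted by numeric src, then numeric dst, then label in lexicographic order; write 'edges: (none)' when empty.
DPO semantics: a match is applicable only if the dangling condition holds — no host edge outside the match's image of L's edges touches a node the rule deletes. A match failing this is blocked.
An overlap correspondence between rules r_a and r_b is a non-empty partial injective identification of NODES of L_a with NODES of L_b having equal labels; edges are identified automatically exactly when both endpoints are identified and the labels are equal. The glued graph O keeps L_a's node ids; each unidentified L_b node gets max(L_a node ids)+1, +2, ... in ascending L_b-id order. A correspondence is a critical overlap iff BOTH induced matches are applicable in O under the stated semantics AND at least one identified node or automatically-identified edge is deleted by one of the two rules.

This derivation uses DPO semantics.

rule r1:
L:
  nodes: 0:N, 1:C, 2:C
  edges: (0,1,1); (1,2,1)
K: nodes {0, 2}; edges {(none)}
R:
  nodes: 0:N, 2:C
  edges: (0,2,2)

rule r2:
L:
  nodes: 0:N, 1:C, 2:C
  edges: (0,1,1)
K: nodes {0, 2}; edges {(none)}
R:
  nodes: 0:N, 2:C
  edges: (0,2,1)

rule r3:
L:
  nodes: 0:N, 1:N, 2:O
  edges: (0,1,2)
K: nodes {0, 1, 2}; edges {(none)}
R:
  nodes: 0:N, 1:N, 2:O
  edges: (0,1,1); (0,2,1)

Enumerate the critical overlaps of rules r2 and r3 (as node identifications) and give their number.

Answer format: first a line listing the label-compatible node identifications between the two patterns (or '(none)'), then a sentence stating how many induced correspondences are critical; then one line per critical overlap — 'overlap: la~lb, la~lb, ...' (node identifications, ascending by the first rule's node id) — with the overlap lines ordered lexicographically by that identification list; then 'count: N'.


label-compatible node identifications between L(r2) and L(r3): 0~0, 0~1
0 of the induced correspondences are critical overlaps of r2 and r3.
count: 0


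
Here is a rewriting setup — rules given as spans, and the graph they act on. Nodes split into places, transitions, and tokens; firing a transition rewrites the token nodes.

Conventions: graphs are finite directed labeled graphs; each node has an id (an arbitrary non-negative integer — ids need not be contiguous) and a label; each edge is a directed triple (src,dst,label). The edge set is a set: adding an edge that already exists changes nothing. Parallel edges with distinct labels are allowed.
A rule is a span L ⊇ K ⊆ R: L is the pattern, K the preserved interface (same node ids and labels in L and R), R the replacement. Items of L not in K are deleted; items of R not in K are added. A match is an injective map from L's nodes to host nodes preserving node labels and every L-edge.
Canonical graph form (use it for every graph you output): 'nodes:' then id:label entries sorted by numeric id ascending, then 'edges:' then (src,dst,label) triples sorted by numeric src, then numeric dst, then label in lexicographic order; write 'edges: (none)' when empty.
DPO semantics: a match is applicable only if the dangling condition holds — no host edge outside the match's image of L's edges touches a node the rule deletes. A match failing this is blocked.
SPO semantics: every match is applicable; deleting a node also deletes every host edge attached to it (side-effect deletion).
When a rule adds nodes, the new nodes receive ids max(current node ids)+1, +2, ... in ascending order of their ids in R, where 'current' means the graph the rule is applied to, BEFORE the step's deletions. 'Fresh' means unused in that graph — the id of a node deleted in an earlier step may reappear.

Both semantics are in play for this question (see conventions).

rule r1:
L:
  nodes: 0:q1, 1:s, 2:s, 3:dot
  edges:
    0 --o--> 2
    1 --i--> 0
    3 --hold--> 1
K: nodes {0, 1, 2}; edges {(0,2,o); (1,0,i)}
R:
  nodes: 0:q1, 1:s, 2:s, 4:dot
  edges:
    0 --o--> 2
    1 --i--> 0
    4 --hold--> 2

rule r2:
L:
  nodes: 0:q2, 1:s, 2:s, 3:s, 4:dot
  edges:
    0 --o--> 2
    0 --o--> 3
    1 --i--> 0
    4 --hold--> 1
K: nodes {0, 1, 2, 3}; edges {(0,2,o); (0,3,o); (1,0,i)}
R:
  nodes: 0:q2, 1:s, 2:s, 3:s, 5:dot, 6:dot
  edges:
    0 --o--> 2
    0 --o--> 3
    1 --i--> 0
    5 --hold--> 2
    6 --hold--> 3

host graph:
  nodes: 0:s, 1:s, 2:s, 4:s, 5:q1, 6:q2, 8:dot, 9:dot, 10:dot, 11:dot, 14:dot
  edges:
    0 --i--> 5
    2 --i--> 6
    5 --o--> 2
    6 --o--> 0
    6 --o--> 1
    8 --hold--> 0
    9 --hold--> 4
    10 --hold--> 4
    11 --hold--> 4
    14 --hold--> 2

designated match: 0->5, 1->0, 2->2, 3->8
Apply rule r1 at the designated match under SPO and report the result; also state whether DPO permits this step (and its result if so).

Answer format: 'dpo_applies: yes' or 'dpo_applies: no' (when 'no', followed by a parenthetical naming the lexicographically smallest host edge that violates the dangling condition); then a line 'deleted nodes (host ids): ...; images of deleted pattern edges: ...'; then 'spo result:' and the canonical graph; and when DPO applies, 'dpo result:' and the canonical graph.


dpo_applies: yes
deleted nodes (host ids): 8; images of deleted pattern edges: (8,0,hold)
spo result:
nodes: 0:s, 1:s, 2:s, 4:s, 5:q1, 6:q2, 9:dot, 10:dot, 11:dot, 14:dot, 15:dot
edges: (0,5,i); (2,6,i); (5,2,o); (6,0,o); (6,1,o); (9,4,hold); (10,4,hold); (11,4,hold); (14,2,hold); (15,2,hold)
dpo result:
nodes: 0:s, 1:s, 2:s, 4:s, 5:q1, 6:q2, 9:dot, 10:dot, 11:dot, 14:dot, 15:dot
edges: (0,5,i); (2,6,i); (5,2,o); (6,0,o); (6,1,o); (9,4,hold); (10,4,hold); (11,4,hold); (14,2,hold); (15,2,hold)


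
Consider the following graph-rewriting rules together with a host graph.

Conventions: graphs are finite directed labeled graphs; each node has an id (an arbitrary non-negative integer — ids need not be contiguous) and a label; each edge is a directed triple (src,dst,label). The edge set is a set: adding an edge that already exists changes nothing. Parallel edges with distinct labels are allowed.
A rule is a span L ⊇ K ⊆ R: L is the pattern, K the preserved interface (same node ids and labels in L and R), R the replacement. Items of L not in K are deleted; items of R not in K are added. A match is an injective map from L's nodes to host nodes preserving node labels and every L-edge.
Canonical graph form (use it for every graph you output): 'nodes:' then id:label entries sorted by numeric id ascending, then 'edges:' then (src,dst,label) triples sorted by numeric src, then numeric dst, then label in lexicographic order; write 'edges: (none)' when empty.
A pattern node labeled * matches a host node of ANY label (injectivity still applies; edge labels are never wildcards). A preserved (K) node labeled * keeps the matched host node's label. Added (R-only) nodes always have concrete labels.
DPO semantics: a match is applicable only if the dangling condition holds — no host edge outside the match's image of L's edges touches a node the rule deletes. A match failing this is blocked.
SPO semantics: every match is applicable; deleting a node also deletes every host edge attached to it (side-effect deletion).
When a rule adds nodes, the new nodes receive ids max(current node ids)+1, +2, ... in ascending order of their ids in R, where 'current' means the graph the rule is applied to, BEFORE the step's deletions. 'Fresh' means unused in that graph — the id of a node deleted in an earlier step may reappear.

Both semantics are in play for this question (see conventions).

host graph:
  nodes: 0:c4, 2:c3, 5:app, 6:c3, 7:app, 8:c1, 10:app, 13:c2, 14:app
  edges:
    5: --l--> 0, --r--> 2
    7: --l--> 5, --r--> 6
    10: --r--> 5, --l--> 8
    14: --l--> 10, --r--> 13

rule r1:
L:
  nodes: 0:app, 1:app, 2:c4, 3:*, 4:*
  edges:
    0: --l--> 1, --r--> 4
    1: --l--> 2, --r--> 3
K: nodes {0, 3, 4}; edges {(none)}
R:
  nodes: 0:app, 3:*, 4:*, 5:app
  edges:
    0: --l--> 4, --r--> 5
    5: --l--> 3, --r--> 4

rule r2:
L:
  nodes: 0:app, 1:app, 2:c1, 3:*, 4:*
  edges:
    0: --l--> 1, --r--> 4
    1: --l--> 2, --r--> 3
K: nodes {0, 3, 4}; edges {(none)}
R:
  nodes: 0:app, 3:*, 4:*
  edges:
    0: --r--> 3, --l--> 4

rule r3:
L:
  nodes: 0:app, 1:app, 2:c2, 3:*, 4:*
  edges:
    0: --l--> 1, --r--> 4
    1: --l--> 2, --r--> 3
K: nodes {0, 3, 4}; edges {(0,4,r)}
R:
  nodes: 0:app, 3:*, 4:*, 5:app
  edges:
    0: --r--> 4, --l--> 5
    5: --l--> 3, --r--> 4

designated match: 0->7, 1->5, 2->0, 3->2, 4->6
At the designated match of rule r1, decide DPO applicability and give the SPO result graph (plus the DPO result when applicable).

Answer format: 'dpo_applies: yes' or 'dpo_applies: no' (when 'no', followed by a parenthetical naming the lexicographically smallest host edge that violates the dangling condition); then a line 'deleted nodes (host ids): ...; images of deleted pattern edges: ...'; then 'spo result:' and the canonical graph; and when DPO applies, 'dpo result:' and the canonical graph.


dpo_applies: no
(the rule deletes node 5, which keeps host edge (10,5,r) outside the match image — the dangling condition fails, DPO blocks; SPO proceeds and side-deletes such edges)
deleted nodes (host ids): 0, 5; images of deleted pattern edges: (5,0,l); (5,2,r); (7,5,l); (7,6,r)
spo result:
nodes: 2:c3, 6:c3, 7:app, 8:c1, 10:app, 13:c2, 14:app, 15:app
edges: (7,6,l); (7,15,r); (10,8,l); (14,10,l); (14,13,r); (15,2,l); (15,6,r)


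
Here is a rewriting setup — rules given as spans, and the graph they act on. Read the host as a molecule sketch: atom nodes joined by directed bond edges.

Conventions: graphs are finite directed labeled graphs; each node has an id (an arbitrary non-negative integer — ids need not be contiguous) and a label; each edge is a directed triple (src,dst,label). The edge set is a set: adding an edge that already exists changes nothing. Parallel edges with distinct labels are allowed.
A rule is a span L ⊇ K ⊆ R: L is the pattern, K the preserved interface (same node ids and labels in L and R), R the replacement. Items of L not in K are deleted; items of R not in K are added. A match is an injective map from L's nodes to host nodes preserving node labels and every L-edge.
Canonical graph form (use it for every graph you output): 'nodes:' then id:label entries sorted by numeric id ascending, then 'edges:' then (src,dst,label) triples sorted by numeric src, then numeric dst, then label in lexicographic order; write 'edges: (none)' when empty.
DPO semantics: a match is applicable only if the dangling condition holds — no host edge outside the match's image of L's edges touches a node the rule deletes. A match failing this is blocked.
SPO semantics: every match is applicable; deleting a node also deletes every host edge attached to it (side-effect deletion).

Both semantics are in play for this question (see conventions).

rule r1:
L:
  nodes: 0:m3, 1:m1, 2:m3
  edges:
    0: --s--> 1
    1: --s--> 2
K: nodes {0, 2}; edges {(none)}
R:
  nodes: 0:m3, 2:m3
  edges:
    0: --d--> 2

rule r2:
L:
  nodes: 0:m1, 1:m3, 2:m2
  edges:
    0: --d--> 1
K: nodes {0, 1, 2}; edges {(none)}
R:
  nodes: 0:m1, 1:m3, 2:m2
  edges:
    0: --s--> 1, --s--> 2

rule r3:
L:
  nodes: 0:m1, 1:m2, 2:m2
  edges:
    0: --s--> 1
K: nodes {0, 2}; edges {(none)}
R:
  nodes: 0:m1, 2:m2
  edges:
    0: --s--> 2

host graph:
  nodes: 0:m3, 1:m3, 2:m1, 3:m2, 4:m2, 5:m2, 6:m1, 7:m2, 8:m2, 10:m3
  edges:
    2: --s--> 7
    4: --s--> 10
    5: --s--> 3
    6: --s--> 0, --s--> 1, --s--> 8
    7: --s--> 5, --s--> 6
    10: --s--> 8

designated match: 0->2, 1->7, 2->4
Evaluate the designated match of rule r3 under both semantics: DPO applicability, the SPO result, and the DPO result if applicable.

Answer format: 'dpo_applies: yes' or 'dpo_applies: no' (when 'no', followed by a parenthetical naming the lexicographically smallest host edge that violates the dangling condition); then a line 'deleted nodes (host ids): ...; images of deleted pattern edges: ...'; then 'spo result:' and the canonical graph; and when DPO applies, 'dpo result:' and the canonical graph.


dpo_applies: no
(the rule deletes node 7, which keeps host edge (7,5,s) outside the match image — the dangling condition fails, DPO blocks; SPO proceeds and side-deletes such edges)
deleted nodes (host ids): 7; images of deleted pattern edges: (2,7,s)
spo result:
nodes: 0:m3, 1:m3, 2:m1, 3:m2, 4:m2, 5:m2, 6:m1, 8:m2, 10:m3
edges: (2,4,s); (4,10,s); (5,3,s); (6,0,s); (6,1,s); (6,8,s); (10,8,s)


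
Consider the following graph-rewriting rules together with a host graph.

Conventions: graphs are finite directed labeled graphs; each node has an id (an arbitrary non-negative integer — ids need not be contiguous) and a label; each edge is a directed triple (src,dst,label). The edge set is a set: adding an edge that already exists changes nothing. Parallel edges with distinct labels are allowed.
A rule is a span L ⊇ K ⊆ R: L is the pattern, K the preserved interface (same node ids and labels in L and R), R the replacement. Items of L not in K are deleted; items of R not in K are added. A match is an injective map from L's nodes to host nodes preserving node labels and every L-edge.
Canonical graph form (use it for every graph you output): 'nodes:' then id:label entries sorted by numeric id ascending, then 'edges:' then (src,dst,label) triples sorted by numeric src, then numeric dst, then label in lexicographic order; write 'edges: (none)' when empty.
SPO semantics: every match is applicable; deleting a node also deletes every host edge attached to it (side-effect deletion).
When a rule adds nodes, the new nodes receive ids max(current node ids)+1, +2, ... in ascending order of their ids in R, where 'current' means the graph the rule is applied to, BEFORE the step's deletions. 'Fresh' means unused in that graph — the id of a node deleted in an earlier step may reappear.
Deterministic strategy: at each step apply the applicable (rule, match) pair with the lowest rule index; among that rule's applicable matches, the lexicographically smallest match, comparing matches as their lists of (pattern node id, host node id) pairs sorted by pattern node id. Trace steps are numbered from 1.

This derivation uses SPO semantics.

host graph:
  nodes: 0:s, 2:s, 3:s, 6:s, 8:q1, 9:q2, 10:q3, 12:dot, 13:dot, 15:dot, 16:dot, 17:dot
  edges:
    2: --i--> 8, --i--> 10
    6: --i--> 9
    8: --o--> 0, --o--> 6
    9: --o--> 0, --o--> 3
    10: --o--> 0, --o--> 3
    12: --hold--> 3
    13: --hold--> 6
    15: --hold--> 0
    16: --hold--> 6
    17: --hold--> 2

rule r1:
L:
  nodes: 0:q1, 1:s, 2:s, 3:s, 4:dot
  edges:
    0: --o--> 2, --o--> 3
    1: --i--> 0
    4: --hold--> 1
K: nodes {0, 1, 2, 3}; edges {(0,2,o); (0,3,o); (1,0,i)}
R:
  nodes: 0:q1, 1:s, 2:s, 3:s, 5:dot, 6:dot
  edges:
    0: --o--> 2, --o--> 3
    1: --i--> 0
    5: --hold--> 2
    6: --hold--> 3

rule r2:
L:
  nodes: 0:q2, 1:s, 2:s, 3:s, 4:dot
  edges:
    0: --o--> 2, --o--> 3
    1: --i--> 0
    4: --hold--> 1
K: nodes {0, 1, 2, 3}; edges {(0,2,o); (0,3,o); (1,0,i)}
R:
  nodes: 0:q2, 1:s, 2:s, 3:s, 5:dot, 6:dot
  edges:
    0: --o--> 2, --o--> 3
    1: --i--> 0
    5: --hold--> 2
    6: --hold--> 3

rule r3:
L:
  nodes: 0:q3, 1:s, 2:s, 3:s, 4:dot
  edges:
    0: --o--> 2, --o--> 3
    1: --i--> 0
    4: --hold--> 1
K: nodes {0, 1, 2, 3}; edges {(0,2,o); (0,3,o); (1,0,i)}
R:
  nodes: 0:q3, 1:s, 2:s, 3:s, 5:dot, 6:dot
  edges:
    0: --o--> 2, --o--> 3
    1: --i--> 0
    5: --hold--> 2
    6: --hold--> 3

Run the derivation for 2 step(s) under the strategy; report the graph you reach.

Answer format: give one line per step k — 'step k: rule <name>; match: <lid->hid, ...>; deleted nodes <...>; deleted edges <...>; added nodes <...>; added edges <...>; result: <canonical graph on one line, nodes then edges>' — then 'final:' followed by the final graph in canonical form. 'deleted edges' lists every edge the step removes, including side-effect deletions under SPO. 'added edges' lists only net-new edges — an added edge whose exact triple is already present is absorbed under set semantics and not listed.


step 1: rule r1; match: 0->8, 1->2, 2->0, 3->6, 4->17; deleted nodes 17; deleted edges (17,2,hold); added nodes 18, 19; added edges (18,0,hold); (19,6,hold); result: nodes: 0:s, 2:s, 3:s, 6:s, 8:q1, 9:q2, 10:q3, 12:dot, 13:dot, 15:dot, 16:dot, 18:dot, 19:dot edges: (2,8,i); (2,10,i); (6,9,i); (8,0,o); (8,6,o); (9,0,o); (9,3,o); (10,0,o); (10,3,o); (12,3,hold); (13,6,hold); (15,0,hold); (16,6,hold); (18,0,hold); (19,6,hold)
step 2: rule r2; match: 0->9, 1->6, 2->0, 3->3, 4->13; deleted nodes 13; deleted edges (13,6,hold); added nodes 20, 21; added edges (20,0,hold); (21,3,hold); result: nodes: 0:s, 2:s, 3:s, 6:s, 8:q1, 9:q2, 10:q3, 12:dot, 15:dot, 16:dot, 18:dot, 19:dot, 20:dot, 21:dot edges: (2,8,i); (2,10,i); (6,9,i); (8,0,o); (8,6,o); (9,0,o); (9,3,o); (10,0,o); (10,3,o); (12,3,hold); (15,0,hold); (16,6,hold); (18,0,hold); (19,6,hold); (20,0,hold); (21,3,hold)
final:
nodes: 0:s, 2:s, 3:s, 6:s, 8:q1, 9:q2, 10:q3, 12:dot, 15:dot, 16:dot, 18:dot, 19:dot, 20:dot, 21:dot
edges: (2,8,i); (2,10,i); (6,9,i); (8,0,o); (8,6,o); (9,0,o); (9,3,o); (10,0,o); (10,3,o); (12,3,hold); (15,0,hold); (16,6,hold); (18,0,hold); (19,6,hold); (20,0,hold); (21,3,hold)


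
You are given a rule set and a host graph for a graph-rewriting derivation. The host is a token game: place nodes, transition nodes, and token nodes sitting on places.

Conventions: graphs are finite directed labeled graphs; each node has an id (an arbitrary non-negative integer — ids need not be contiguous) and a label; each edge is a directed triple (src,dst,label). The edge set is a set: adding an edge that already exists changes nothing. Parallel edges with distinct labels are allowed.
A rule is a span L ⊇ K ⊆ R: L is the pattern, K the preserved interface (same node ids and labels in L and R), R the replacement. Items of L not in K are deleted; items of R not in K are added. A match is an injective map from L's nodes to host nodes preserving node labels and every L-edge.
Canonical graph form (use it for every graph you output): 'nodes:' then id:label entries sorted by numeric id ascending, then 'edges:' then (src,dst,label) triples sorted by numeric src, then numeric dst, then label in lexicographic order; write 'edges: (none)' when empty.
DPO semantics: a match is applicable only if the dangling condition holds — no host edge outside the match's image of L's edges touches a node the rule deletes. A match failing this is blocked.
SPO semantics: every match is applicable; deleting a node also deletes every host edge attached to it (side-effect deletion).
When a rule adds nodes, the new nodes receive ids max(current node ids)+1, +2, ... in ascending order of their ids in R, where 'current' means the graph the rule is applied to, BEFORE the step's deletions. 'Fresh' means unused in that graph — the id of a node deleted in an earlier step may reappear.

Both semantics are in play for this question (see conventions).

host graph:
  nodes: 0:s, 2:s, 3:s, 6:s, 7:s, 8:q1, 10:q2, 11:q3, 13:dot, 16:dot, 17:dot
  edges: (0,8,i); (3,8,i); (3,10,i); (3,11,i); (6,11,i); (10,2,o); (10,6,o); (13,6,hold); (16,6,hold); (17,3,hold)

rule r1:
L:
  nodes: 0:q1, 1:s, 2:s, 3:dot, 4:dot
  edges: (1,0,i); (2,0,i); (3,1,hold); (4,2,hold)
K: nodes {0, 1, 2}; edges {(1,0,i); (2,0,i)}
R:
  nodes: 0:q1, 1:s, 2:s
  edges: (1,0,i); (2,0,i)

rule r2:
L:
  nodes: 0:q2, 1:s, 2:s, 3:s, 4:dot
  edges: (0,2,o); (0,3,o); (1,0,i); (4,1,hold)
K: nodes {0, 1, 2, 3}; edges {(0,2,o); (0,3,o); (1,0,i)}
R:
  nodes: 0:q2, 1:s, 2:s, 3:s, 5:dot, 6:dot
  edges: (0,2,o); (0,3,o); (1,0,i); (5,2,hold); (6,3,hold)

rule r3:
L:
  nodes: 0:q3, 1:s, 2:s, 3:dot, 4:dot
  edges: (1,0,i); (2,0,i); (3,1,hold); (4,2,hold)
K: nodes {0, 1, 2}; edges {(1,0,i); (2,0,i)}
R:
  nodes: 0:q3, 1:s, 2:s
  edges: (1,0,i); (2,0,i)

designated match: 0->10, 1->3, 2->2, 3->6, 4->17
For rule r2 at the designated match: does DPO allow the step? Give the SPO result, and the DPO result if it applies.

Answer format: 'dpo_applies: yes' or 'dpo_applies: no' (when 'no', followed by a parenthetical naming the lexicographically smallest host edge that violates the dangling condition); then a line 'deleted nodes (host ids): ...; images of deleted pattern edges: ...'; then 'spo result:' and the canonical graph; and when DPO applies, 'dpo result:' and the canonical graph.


dpo_applies: yes
deleted nodes (host ids): 17; images of deleted pattern edges: (17,3,hold)
spo result:
nodes: 0:s, 2:s, 3:s, 6:s, 7:s, 8:q1, 10:q2, 11:q3, 13:dot, 16:dot, 18:dot, 19:dot
edges: (0,8,i); (3,8,i); (3,10,i); (3,11,i); (6,11,i); (10,2,o); (10,6,o); (13,6,hold); (16,6,hold); (18,2,hold); (19,6,hold)
dpo result:
nodes: 0:s, 2:s, 3:s, 6:s, 7:s, 8:q1, 10:q2, 11:q3, 13:dot, 16:dot, 18:dot, 19:dot
edges: (0,8,i); (3,8,i); (3,10,i); (3,11,i); (6,11,i); (10,2,o); (10,6,o); (13,6,hold); (16,6,hold); (18,2,hold); (19,6,hold)
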